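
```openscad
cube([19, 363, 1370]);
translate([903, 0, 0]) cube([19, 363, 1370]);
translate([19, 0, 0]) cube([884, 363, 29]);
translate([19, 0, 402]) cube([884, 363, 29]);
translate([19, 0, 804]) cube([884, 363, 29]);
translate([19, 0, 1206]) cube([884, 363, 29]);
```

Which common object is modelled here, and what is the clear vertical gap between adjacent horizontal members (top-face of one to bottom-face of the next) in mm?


A bookshelf. The clear shelf gap is 373 mm.

Two tall side panels with 4 horizontal boards between them — a bookshelf. The first two shelf undersides are at z = 0 and z = 402; with shelf thickness 29, the clear gap is 402 − 0 − 29 = 373 mm.


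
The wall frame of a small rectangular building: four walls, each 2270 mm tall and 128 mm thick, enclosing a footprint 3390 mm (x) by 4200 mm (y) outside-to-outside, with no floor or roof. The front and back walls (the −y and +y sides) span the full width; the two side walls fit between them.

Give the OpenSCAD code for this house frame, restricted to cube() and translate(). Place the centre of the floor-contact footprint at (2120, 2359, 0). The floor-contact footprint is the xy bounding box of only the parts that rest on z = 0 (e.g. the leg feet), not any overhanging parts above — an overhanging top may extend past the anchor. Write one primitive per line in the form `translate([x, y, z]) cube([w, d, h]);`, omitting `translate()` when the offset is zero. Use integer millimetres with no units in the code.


translate([425, 259, 0]) cube([3390, 128, 2270]);
translate([425, 4331, 0]) cube([3390, 128, 2270]);
translate([425, 387, 0]) cube([128, 3944, 2270]);
translate([3687, 387, 0]) cube([128, 3944, 2270]);


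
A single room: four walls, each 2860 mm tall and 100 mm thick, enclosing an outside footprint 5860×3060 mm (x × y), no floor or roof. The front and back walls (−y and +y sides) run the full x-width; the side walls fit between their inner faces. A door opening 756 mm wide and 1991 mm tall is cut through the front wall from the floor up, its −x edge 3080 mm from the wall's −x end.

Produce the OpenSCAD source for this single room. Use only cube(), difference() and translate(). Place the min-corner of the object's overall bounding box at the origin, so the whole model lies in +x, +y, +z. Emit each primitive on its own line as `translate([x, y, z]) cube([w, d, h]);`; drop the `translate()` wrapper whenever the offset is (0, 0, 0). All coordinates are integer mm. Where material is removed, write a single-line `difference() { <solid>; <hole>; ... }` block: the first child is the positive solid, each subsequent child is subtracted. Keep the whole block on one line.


difference() { cube([5860, 100, 2860]); translate([3080, 0, 0]) cube([756, 100, 1991]); }
translate([0, 2960, 0]) cube([5860, 100, 2860]);
translate([0, 100, 0]) cube([100, 2860, 2860]);
translate([5760, 100, 0]) cube([100, 2860, 2860]);


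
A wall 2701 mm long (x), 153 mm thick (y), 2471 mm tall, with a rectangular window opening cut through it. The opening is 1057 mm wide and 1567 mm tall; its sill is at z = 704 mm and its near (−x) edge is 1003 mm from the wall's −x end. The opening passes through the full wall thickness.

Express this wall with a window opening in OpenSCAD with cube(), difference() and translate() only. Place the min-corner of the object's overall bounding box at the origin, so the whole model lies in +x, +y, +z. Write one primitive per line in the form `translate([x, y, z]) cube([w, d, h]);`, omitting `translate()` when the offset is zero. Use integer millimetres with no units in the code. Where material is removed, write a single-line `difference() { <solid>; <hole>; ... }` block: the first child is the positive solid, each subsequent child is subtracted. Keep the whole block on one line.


difference() { cube([2701, 153, 2471]); translate([1003, 0, 704]) cube([1057, 153, 1567]); }


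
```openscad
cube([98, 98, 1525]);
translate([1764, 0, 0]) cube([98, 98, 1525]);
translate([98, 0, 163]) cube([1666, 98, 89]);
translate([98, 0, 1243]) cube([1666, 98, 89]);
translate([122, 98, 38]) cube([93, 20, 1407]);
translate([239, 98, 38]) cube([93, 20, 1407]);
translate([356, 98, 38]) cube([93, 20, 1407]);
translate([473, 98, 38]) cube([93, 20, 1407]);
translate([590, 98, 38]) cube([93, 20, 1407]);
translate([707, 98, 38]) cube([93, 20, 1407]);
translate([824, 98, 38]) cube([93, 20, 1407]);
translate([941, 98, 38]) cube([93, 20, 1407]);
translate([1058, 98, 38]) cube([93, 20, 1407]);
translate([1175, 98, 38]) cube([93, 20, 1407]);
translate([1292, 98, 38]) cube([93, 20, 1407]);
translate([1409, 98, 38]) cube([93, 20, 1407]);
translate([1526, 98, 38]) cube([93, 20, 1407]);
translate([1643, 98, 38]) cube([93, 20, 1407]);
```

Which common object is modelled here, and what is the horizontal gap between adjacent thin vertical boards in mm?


A fence section. The picket gap is 24 mm.

Two posts, two rails, 14 pickets — a fence section. Span 1666 mm holds 14 pickets of 93 mm with 15 equal gaps: ⌊(1666 − 14·93) / 15⌋ = 24 mm.


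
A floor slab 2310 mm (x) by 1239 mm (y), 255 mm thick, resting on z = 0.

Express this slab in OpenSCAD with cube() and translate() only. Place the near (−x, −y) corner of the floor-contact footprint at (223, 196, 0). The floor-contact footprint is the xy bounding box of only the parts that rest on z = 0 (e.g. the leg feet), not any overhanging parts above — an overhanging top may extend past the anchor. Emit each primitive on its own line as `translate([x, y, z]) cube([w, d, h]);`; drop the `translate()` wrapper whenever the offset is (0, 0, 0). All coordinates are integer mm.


translate([223, 196, 0]) cube([2310, 1239, 255]);


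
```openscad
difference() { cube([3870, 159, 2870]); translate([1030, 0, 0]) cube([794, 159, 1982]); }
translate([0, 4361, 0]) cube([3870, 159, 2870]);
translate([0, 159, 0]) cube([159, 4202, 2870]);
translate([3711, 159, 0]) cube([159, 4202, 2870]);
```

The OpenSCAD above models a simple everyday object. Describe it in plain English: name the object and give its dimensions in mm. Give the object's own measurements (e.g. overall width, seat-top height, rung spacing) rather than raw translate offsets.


A single room: four walls, each 2870 mm tall and 159 mm thick, enclosing an outside footprint 3870×4520 mm (x × y), no floor or roof. The front and back walls (−y and +y sides) run the full x-width; the side walls fit between their inner faces. A door opening 794 mm wide and 1982 mm tall is cut through the front wall from the floor up, its −x edge 1030 mm from the wall's −x end.


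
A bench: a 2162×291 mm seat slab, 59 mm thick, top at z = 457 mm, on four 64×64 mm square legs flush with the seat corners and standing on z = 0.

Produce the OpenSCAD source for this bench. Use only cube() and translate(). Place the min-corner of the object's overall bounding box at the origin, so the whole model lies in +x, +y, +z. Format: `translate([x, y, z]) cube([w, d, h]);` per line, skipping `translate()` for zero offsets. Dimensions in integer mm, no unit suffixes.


translate([0, 0, 398]) cube([2162, 291, 59]);
cube([64, 64, 398]);
translate([0, 227, 0]) cube([64, 64, 398]);
translate([2098, 0, 0]) cube([64, 64, 398]);
translate([2098, 227, 0]) cube([64, 64, 398]);


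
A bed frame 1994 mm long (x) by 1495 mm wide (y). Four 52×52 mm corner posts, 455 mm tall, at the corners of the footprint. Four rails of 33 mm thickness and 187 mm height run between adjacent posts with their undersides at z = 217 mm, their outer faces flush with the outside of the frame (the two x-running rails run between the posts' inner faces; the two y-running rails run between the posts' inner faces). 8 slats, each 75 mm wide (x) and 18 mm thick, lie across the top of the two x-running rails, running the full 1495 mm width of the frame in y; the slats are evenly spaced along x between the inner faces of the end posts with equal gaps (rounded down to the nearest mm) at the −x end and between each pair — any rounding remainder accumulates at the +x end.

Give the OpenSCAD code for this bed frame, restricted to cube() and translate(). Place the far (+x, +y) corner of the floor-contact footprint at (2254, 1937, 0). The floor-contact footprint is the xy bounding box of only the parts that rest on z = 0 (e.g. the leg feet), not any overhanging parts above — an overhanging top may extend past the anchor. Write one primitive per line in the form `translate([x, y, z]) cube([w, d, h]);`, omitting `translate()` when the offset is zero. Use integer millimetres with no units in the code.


translate([260, 442, 0]) cube([52, 52, 455]);
translate([260, 1885, 0]) cube([52, 52, 455]);
translate([2202, 442, 0]) cube([52, 52, 455]);
translate([2202, 1885, 0]) cube([52, 52, 455]);
translate([312, 442, 217]) cube([1890, 33, 187]);
translate([312, 1904, 217]) cube([1890, 33, 187]);
translate([260, 494, 217]) cube([33, 1391, 187]);
translate([2221, 494, 217]) cube([33, 1391, 187]);
translate([455, 442, 404]) cube([75, 1495, 18]);
translate([673, 442, 404]) cube([75, 1495, 18]);
translate([891, 442, 404]) cube([75, 1495, 18]);
translate([1109, 442, 404]) cube([75, 1495, 18]);
translate([1327, 442, 404]) cube([75, 1495, 18]);
translate([1545, 442, 404]) cube([75, 1495, 18]);
translate([1763, 442, 404]) cube([75, 1495, 18]);
translate([1981, 442, 404]) cube([75, 1495, 18]);


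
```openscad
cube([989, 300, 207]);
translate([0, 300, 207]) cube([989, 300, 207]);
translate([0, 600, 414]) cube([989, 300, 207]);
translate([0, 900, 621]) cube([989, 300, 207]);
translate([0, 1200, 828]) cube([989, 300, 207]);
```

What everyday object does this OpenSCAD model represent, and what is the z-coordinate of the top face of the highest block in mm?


A staircase. The total rise is 1035 mm.

5 identical blocks, each offset up and back from the previous — a staircase. Each step is 207 mm tall and there are 5 of them, so the total rise is 5 × 207 = 1035 mm.


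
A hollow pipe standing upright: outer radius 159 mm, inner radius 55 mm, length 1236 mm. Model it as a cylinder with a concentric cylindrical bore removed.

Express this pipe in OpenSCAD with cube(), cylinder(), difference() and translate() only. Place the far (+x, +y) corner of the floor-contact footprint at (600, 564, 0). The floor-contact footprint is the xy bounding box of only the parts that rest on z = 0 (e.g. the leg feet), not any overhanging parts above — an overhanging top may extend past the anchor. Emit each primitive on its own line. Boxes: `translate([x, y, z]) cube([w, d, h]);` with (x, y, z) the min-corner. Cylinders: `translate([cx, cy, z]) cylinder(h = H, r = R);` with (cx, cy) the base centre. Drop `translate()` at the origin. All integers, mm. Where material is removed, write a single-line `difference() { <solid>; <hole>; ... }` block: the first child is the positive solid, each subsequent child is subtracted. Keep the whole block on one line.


difference() { translate([441, 405, 0]) cylinder(h = 1236, r = 159); translate([441, 405, 0]) cylinder(h = 1236, r = 55); }


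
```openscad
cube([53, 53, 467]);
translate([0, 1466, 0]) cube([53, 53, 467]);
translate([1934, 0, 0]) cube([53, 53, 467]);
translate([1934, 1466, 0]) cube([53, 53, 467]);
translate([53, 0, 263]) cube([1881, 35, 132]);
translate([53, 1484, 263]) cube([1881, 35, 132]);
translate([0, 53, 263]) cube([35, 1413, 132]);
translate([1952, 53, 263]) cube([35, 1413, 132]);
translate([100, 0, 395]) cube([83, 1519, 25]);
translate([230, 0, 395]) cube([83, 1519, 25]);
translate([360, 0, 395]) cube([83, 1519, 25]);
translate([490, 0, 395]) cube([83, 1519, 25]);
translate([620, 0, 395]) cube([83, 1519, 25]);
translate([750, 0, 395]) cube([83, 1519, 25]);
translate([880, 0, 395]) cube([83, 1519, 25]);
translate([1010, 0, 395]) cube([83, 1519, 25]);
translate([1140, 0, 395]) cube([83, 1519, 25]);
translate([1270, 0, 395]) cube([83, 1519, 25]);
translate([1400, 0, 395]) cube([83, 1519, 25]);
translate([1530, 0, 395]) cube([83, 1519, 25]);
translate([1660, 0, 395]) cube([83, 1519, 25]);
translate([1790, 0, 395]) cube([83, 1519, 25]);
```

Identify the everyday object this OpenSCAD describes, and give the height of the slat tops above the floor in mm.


A bed frame. The slat-top height is 420 mm.

Four posts, four rails, and a row of slats — a bed frame. Slats sit on the rails at z = 263 + 132 = 395; with slat thickness 25, the top is 420 mm.


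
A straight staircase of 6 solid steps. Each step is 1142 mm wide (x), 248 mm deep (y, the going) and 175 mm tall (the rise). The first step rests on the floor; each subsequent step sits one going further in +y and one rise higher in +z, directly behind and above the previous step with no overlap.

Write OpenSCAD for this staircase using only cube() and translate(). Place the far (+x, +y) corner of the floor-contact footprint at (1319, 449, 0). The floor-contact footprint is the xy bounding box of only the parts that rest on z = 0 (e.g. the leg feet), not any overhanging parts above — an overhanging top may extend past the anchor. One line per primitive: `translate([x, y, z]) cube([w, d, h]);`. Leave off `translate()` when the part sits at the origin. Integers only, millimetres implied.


translate([177, 201, 0]) cube([1142, 248, 175]);
translate([177, 449, 175]) cube([1142, 248, 175]);
translate([177, 697, 350]) cube([1142, 248, 175]);
translate([177, 945, 525]) cube([1142, 248, 175]);
translate([177, 1193, 700]) cube([1142, 248, 175]);
translate([177, 1441, 875]) cube([1142, 248, 175]);


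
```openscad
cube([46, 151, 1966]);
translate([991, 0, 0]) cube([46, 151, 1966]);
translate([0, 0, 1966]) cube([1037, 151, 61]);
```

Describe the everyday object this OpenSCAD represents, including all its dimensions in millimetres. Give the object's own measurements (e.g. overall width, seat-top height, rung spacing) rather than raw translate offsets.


A door frame. The clear opening is 945 mm wide and 1966 mm high. Two 46 mm wide jambs, 151 mm deep, stand either side of the opening from the floor to the top of the opening. A 61 mm thick head sits across the top of both jambs, spanning the full outside width of the frame.


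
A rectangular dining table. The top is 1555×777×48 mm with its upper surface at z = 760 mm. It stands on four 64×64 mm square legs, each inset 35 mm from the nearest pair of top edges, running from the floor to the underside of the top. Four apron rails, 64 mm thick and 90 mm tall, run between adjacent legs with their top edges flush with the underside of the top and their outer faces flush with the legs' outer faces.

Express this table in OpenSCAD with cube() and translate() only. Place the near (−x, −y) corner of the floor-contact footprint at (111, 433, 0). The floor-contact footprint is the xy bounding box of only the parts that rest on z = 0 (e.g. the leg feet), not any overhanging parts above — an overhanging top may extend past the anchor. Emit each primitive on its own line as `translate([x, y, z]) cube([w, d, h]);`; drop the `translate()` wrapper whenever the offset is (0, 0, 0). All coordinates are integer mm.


// leg_h = 760 - 48 = 712
// apron z = 712 - 90 = 622
translate([76, 398, 712]) cube([1555, 777, 48]);
translate([111, 433, 0]) cube([64, 64, 712]);
translate([1532, 433, 0]) cube([64, 64, 712]);
translate([111, 1076, 0]) cube([64, 64, 712]);
translate([1532, 1076, 0]) cube([64, 64, 712]);
translate([175, 433, 622]) cube([1357, 64, 90]);
translate([175, 1076, 622]) cube([1357, 64, 90]);
translate([111, 497, 622]) cube([64, 579, 90]);
translate([1532, 497, 622]) cube([64, 579, 90]);


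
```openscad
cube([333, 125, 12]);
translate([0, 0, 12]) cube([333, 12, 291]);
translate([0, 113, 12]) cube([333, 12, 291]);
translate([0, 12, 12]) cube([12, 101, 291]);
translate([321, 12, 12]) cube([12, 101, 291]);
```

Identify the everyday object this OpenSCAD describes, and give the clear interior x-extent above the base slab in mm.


An open box. The internal width is 309 mm.

A 333×125 base slab with four walls standing on it — an open box. The base is 333 mm wide and the walls are 12 mm thick, so the internal width is 333 − 2 × 12 = 309 mm.


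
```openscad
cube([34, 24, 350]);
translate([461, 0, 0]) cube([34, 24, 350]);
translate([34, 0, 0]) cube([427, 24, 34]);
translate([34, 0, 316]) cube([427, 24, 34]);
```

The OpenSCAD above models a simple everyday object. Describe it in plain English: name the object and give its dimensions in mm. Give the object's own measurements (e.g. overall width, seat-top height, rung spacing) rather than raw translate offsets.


A rectangular picture frame lying in the x–z plane (depth along y). The opening is 427 mm wide (x) by 282 mm tall (z), surrounded by a border 34 mm wide on all four sides. The frame is 24 mm deep and is made of two full-height vertical stiles with two horizontal rails fitted between them.


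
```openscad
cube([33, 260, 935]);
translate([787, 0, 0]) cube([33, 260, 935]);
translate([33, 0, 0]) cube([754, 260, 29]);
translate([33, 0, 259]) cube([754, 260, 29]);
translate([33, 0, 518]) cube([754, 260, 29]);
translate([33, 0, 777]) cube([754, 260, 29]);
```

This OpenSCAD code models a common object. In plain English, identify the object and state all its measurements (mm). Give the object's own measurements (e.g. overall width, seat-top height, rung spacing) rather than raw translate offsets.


An open bookshelf. Two side panels, each 33 mm thick, 260 mm deep and 935 mm tall, stand 820 mm apart (outside-to-outside). Between them sit 4 shelves, each 29 mm thick and 260 mm deep, spanning the full gap between the sides. The bottom shelf rests on the floor (its underside at z = 0) and the clear gap between one shelf's top and the next shelf's underside is 230 mm.


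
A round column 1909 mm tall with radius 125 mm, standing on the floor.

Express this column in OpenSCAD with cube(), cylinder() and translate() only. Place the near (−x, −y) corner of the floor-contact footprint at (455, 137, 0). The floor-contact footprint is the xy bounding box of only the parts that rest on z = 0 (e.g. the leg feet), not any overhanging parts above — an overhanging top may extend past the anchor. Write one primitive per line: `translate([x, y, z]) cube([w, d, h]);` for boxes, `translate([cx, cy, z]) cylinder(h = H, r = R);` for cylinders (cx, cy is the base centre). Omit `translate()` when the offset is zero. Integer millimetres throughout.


translate([580, 262, 0]) cylinder(h = 1909, r = 125);


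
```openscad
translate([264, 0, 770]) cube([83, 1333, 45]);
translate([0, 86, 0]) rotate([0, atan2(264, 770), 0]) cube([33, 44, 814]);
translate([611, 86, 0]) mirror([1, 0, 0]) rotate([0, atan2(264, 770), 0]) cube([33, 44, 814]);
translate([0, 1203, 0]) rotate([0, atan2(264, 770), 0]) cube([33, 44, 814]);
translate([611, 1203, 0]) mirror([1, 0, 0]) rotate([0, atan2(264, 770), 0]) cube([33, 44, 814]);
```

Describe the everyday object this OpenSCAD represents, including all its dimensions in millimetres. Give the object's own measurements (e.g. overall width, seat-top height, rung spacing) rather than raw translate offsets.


A sawhorse. A 83×1333×45 mm beam (x, y, z) sits on two A-frame leg pairs. Each pair is two raked legs of 33×44 mm section (44 mm along y) splaying symmetrically in x. Each leg rises 770 mm vertically over 264 mm of horizontal reach and is 814 mm long along its own axis. Every leg's outer bottom edge rests on the floor and its outer top edge meets a bottom edge of the beam — the left legs (tilting toward +x) meet the beam's −x bottom edge, the right legs (their mirror images, tilting toward −x) meet its +x bottom edge — so the leg tops tuck under the beam, the beam's underside is 770 mm above the floor, and the feet are 611 mm apart outside-to-outside with the beam centred between them. The two leg pairs are set in 86 mm from either end of the beam.


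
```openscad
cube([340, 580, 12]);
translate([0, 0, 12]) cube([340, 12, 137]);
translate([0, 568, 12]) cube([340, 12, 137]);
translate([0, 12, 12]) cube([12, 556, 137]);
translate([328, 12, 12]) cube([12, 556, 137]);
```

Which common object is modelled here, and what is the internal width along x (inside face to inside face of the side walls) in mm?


An open box. The internal width is 316 mm.

A 340×580 base slab with four walls standing on it — an open box. The base is 340 mm wide and the walls are 12 mm thick, so the internal width is 340 − 2 × 12 = 316 mm.


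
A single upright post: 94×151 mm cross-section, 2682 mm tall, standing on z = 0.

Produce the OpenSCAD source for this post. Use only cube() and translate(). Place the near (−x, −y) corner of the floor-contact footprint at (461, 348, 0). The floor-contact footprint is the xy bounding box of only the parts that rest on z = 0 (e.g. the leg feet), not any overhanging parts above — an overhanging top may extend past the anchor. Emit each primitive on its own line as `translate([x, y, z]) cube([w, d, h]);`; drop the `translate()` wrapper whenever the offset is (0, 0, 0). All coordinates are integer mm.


translate([461, 348, 0]) cube([94, 151, 2682]);


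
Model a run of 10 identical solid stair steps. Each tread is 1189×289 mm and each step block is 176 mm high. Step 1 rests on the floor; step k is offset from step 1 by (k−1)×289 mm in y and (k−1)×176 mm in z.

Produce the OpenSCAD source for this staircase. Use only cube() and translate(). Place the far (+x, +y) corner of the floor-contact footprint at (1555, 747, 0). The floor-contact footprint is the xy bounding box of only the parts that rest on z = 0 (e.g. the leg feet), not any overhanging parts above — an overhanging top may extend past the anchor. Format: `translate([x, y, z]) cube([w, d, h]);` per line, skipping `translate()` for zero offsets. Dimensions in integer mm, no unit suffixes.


translate([366, 458, 0]) cube([1189, 289, 176]);
translate([366, 747, 176]) cube([1189, 289, 176]);
translate([366, 1036, 352]) cube([1189, 289, 176]);
translate([366, 1325, 528]) cube([1189, 289, 176]);
translate([366, 1614, 704]) cube([1189, 289, 176]);
translate([366, 1903, 880]) cube([1189, 289, 176]);
translate([366, 2192, 1056]) cube([1189, 289, 176]);
translate([366, 2481, 1232]) cube([1189, 289, 176]);
translate([366, 2770, 1408]) cube([1189, 289, 176]);
translate([366, 3059, 1584]) cube([1189, 289, 176]);


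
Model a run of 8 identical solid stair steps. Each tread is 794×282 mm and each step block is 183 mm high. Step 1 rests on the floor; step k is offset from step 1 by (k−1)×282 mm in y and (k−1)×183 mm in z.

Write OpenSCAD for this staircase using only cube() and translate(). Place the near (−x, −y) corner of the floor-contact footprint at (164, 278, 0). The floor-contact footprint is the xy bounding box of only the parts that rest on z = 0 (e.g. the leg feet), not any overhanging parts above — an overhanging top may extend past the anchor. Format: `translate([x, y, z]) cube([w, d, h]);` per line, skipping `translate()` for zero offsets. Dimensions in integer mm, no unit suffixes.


translate([164, 278, 0]) cube([794, 282, 183]);
translate([164, 560, 183]) cube([794, 282, 183]);
translate([164, 842, 366]) cube([794, 282, 183]);
translate([164, 1124, 549]) cube([794, 282, 183]);
translate([164, 1406, 732]) cube([794, 282, 183]);
translate([164, 1688, 915]) cube([794, 282, 183]);
translate([164, 1970, 1098]) cube([794, 282, 183]);
translate([164, 2252, 1281]) cube([794, 282, 183]);


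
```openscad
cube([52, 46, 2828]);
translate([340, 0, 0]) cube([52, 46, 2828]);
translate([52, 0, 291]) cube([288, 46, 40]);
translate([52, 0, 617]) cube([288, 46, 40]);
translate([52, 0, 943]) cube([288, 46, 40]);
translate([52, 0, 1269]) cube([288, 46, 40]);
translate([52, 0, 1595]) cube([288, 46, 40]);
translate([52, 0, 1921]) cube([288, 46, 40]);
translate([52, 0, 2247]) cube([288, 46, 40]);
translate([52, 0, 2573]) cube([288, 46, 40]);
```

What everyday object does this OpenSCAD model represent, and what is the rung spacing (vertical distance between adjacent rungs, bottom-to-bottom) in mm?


A ladder. The rung spacing is 326 mm.

Two tall 52×46 posts with 8 short bars between them — a ladder. Adjacent rungs sit at z = 291 and z = 617, so the spacing is 617 − 291 = 326 mm.


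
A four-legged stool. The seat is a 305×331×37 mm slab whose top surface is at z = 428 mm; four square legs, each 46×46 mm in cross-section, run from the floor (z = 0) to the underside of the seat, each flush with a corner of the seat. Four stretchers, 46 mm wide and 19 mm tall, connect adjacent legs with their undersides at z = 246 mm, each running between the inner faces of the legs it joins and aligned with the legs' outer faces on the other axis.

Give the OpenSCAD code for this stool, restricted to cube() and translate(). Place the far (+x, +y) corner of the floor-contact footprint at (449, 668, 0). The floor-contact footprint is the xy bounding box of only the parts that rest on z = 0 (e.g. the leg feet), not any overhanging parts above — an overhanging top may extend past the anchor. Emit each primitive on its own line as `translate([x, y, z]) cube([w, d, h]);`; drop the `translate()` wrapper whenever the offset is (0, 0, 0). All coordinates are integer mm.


translate([144, 337, 391]) cube([305, 331, 37]);
translate([144, 337, 0]) cube([46, 46, 391]);
translate([403, 337, 0]) cube([46, 46, 391]);
translate([144, 622, 0]) cube([46, 46, 391]);
translate([403, 622, 0]) cube([46, 46, 391]);
translate([190, 337, 246]) cube([213, 46, 19]);
translate([190, 622, 246]) cube([213, 46, 19]);
translate([144, 383, 246]) cube([46, 239, 19]);
translate([403, 383, 246]) cube([46, 239, 19]);


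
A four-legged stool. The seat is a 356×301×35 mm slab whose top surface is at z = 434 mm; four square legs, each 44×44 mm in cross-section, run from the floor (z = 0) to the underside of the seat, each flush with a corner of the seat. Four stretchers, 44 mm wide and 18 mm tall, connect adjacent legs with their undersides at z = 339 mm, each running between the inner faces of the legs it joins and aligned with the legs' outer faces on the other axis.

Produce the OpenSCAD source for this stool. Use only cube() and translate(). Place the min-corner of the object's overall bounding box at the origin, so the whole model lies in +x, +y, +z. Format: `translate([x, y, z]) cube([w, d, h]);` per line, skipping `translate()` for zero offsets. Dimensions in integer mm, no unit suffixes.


// leg_h = 434 - 35 = 399
// stretcher span = 356 - 2*44 = 268
translate([0, 0, 399]) cube([356, 301, 35]);
cube([44, 44, 399]);
translate([312, 0, 0]) cube([44, 44, 399]);
translate([0, 257, 0]) cube([44, 44, 399]);
translate([312, 257, 0]) cube([44, 44, 399]);
translate([44, 0, 339]) cube([268, 44, 18]);
translate([44, 257, 339]) cube([268, 44, 18]);
translate([0, 44, 339]) cube([44, 213, 18]);
translate([312, 44, 339]) cube([44, 213, 18]);


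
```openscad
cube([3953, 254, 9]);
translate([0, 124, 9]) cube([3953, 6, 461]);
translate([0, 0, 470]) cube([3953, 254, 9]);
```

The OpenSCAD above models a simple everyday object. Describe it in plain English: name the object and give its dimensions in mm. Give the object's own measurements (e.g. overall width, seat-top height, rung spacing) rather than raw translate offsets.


An I-beam lying along x, 3953 mm long. Overall section height 479 mm. Two flanges 254 mm wide (y) and 9 mm thick, one on the floor and one at the top; a web 6 mm thick runs between them, centred on the flange width.


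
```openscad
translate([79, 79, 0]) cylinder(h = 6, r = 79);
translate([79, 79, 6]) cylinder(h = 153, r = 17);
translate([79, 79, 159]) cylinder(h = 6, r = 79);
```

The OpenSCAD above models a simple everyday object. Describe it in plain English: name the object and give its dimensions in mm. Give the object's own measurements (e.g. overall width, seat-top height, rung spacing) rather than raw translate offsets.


A spool: two coaxial disc flanges of radius 79 mm and thickness 6 mm, joined by a core cylinder of radius 17 mm and height 153 mm. The lower flange rests on z = 0 and the three cylinders share a vertical axis.


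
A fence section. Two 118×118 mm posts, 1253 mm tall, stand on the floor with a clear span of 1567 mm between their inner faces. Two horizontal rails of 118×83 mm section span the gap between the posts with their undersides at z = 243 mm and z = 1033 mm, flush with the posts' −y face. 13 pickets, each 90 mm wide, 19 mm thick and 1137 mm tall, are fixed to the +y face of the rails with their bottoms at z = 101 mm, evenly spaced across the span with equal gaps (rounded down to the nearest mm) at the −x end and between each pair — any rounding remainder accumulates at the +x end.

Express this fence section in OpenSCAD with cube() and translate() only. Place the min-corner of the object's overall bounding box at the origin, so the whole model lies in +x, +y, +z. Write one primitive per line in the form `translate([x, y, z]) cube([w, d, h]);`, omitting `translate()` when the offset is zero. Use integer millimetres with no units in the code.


cube([118, 118, 1253]);
translate([1685, 0, 0]) cube([118, 118, 1253]);
translate([118, 0, 243]) cube([1567, 118, 83]);
translate([118, 0, 1033]) cube([1567, 118, 83]);
translate([146, 118, 101]) cube([90, 19, 1137]);
translate([264, 118, 101]) cube([90, 19, 1137]);
translate([382, 118, 101]) cube([90, 19, 1137]);
translate([500, 118, 101]) cube([90, 19, 1137]);
translate([618, 118, 101]) cube([90, 19, 1137]);
translate([736, 118, 101]) cube([90, 19, 1137]);
translate([854, 118, 101]) cube([90, 19, 1137]);
translate([972, 118, 101]) cube([90, 19, 1137]);
translate([1090, 118, 101]) cube([90, 19, 1137]);
translate([1208, 118, 101]) cube([90, 19, 1137]);
translate([1326, 118, 101]) cube([90, 19, 1137]);
translate([1444, 118, 101]) cube([90, 19, 1137]);
translate([1562, 118, 101]) cube([90, 19, 1137]);


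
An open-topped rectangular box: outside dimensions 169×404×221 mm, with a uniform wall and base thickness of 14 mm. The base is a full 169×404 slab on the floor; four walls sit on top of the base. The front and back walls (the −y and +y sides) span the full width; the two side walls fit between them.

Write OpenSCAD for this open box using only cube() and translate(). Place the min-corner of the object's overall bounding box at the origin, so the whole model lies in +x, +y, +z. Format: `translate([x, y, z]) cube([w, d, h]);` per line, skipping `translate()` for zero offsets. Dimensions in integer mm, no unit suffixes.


cube([169, 404, 14]);
translate([0, 0, 14]) cube([169, 14, 207]);
translate([0, 390, 14]) cube([169, 14, 207]);
translate([0, 14, 14]) cube([14, 376, 207]);
translate([155, 14, 14]) cube([14, 376, 207]);


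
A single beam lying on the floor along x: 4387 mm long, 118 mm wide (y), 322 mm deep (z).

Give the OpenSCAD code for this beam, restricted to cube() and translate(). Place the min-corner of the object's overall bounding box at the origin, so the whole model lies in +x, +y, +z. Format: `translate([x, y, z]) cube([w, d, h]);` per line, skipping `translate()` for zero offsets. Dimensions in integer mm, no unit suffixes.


cube([4387, 118, 322]);


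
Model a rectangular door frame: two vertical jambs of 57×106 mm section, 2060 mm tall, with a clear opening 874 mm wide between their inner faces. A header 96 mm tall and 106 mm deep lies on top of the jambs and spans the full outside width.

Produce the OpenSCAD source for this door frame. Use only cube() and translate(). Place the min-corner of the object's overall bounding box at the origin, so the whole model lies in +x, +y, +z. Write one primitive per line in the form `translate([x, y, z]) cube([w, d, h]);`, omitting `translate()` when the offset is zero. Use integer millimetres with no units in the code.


cube([57, 106, 2060]);
translate([931, 0, 0]) cube([57, 106, 2060]);
translate([0, 0, 2060]) cube([988, 106, 96]);


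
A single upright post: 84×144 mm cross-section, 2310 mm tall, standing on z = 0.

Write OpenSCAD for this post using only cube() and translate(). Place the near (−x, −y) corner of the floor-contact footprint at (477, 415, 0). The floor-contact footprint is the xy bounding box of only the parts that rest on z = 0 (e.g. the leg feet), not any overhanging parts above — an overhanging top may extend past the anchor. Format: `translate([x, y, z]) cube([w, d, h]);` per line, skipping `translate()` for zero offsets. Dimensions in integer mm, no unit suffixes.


translate([477, 415, 0]) cube([84, 144, 2310]);


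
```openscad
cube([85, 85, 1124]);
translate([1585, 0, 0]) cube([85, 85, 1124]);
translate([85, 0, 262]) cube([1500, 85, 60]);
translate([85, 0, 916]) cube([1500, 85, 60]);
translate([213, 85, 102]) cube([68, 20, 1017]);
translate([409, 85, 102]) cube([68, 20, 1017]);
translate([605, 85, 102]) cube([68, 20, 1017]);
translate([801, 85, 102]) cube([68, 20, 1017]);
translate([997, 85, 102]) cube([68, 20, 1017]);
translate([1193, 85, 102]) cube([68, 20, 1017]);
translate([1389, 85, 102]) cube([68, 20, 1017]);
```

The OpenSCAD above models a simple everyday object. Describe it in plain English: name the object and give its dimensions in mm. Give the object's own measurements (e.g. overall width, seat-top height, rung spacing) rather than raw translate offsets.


A fence section. Two 85×85 mm posts, 1124 mm tall, stand on the floor with a clear span of 1500 mm between their inner faces. Two horizontal rails of 85×60 mm section span the gap between the posts with their undersides at z = 262 mm and z = 916 mm, flush with the posts' −y face. 7 pickets, each 68 mm wide, 20 mm thick and 1017 mm tall, are fixed to the +y face of the rails with their bottoms at z = 102 mm, spaced across the span with a 128 mm gap after the −x post and between neighbouring pickets and before the +x post.


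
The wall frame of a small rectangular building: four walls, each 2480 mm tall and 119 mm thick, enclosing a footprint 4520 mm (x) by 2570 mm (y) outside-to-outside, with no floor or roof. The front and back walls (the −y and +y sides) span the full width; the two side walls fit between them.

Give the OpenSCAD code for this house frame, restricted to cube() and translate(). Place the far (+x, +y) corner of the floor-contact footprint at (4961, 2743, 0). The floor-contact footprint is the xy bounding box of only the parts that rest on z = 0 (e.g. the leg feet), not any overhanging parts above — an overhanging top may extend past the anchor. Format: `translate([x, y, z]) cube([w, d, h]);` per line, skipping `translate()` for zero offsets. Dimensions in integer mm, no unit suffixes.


translate([441, 173, 0]) cube([4520, 119, 2480]);
translate([441, 2624, 0]) cube([4520, 119, 2480]);
translate([441, 292, 0]) cube([119, 2332, 2480]);
translate([4842, 292, 0]) cube([119, 2332, 2480]);


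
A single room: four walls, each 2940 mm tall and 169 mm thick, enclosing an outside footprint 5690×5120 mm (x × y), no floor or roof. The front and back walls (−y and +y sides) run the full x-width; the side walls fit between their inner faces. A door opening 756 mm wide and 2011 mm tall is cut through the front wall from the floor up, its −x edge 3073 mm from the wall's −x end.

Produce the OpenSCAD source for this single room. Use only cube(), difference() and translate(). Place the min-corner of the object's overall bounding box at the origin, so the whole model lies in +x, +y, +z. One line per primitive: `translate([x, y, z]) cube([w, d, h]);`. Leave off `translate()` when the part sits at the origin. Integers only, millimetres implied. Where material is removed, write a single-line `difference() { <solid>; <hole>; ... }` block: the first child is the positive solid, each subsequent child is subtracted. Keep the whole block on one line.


difference() { cube([5690, 169, 2940]); translate([3073, 0, 0]) cube([756, 169, 2011]); }
translate([0, 4951, 0]) cube([5690, 169, 2940]);
translate([0, 169, 0]) cube([169, 4782, 2940]);
translate([5521, 169, 0]) cube([169, 4782, 2940]);


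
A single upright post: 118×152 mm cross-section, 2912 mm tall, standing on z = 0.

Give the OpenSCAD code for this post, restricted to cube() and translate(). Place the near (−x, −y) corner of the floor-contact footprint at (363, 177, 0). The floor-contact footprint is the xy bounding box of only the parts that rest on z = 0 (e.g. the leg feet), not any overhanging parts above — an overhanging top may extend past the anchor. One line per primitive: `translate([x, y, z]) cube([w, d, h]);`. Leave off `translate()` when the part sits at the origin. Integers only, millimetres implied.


translate([363, 177, 0]) cube([118, 152, 2912]);


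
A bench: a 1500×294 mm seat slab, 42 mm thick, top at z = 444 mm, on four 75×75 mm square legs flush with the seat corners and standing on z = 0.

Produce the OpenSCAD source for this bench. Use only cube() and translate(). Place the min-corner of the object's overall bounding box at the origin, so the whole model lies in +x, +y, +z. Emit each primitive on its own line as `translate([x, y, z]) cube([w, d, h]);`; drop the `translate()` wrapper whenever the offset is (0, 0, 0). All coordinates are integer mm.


// leg_h = 444 − 42 = 402
translate([0, 0, 402]) cube([1500, 294, 42]);
cube([75, 75, 402]);
translate([0, 219, 0]) cube([75, 75, 402]);
translate([1425, 0, 0]) cube([75, 75, 402]);
translate([1425, 219, 0]) cube([75, 75, 402]);


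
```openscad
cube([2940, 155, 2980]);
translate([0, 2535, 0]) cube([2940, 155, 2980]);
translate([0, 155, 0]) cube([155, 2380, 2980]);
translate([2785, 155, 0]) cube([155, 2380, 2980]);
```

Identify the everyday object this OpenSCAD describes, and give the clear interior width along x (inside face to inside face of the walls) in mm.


A house (or room) frame. The interior width is 2630 mm.

Four 2980 mm walls enclosing a rectangle with no floor or roof — a room or house frame. Outside width is 2940 mm and wall thickness is 155 mm, so the interior width is 2940 − 2 × 155 = 2630 mm.


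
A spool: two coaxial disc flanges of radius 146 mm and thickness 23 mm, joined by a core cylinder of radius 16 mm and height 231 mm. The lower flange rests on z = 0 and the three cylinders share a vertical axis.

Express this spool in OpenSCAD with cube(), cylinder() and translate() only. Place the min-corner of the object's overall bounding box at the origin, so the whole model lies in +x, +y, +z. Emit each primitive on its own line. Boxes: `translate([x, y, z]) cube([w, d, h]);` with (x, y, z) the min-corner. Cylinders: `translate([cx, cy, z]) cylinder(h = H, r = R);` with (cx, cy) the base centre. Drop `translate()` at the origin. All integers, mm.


translate([146, 146, 0]) cylinder(h = 23, r = 146);
translate([146, 146, 23]) cylinder(h = 231, r = 16);
translate([146, 146, 254]) cylinder(h = 23, r = 146);


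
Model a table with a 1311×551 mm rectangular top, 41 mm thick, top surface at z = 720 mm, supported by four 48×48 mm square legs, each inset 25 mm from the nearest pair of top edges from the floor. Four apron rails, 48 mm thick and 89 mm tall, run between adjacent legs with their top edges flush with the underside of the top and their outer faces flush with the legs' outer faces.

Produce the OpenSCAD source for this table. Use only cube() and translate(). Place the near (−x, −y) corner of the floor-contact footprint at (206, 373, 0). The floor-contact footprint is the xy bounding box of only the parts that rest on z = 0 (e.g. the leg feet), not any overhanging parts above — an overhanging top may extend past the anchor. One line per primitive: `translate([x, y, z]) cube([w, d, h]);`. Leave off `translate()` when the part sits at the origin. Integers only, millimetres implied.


translate([181, 348, 679]) cube([1311, 551, 41]);
translate([206, 373, 0]) cube([48, 48, 679]);
translate([1419, 373, 0]) cube([48, 48, 679]);
translate([206, 826, 0]) cube([48, 48, 679]);
translate([1419, 826, 0]) cube([48, 48, 679]);
translate([254, 373, 590]) cube([1165, 48, 89]);
translate([254, 826, 590]) cube([1165, 48, 89]);
translate([206, 421, 590]) cube([48, 405, 89]);
translate([1419, 421, 590]) cube([48, 405, 89]);


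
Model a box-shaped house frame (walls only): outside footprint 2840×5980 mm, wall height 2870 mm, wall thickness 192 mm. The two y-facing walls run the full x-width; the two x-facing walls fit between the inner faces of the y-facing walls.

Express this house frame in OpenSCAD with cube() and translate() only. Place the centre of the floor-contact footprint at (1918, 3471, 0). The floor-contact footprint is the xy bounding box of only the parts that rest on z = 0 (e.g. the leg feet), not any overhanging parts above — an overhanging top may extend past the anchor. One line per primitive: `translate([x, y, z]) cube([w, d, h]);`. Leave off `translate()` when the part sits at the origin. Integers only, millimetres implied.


translate([498, 481, 0]) cube([2840, 192, 2870]);
translate([498, 6269, 0]) cube([2840, 192, 2870]);
translate([498, 673, 0]) cube([192, 5596, 2870]);
translate([3146, 673, 0]) cube([192, 5596, 2870]);
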